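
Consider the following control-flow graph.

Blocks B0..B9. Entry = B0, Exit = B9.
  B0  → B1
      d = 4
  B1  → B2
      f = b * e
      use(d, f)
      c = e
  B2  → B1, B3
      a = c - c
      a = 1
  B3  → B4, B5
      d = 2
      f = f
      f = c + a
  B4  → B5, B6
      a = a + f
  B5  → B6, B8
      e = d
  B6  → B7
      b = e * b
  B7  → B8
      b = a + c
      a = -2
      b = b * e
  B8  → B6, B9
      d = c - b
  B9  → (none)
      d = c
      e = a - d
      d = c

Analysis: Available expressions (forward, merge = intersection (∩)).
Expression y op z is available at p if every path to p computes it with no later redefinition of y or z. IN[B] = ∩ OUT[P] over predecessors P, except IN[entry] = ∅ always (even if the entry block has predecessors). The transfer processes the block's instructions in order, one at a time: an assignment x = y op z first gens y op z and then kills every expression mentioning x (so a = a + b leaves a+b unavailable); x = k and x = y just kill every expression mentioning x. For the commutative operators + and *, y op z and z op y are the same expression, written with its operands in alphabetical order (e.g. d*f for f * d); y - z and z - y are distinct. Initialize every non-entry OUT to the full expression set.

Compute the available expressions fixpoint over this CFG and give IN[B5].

Converged values:
  B0:  IN={}  OUT={}
  B1:  IN={}  OUT={b*e}
  B2:  IN={b*e}  OUT={b*e, c-c}
  B3:  IN={b*e, c-c}  OUT={a+c, b*e, c-c}
  B4:  IN={a+c, b*e, c-c}  OUT={b*e, c-c}
  B5:  IN={b*e, c-c}  OUT={c-c}
  B6:  IN={c-c}  OUT={c-c}
  B7:  IN={c-c}  OUT={c-c}
  B8:  IN={c-c}  OUT={c-b, c-c}
  B9:  IN={c-b, c-c}  OUT={c-b, c-c}

Merge at B5: IN[B5] = OUT[B3] ∩ OUT[B4] = {b*e, c-c}

Answer: {b*e, c-c}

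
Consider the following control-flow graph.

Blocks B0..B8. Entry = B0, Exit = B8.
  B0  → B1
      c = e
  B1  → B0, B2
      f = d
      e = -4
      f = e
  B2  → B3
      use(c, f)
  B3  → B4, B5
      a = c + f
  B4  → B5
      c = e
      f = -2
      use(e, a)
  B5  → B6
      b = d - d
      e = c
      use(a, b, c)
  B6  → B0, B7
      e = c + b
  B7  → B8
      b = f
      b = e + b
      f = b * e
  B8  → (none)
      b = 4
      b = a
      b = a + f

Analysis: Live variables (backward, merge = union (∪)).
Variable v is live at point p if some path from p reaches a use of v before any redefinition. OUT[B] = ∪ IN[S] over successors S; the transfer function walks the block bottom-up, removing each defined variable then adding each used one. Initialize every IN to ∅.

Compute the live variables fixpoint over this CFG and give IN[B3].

Answer: {c, d, e, f}

Trace:
Per-block solution:
  B0: | IN={d, e} | OUT={c, d}
  B1: | IN={c, d} | OUT={c, d, e, f}
  B2: | IN={c, d, e, f} | OUT={c, d, e, f}
  B3: | IN={c, d, e, f} | OUT={a, c, d, e, f}
  B4: | IN={a, d, e} | OUT={a, c, d, f}
  B5: | IN={a, c, d, f} | OUT={a, b, c, d, f}
  B6: | IN={a, b, c, d, f} | OUT={a, d, e, f}
  B7: | IN={a, e, f} | OUT={a, f}
  B8: | IN={a, f} | OUT={}

Merge at B3: OUT[B3] = IN[B4] ⊔ IN[B5] = {a, c, d, e, f}
Applying B3's transfer function to that OUT value gives IN[B3] (row B3 above).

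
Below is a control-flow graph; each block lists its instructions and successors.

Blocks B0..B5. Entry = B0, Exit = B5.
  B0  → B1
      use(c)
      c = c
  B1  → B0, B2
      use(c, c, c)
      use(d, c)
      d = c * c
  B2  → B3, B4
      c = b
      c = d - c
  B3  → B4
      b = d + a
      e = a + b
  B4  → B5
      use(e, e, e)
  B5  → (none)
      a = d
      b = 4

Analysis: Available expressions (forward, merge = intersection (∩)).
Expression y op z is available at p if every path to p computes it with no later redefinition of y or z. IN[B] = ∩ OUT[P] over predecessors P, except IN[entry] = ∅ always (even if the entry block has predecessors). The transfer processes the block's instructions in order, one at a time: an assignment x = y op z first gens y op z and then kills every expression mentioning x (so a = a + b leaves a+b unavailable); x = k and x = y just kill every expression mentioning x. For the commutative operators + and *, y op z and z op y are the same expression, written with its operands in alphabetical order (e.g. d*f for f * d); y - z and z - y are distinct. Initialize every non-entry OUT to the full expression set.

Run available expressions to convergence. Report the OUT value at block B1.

Answer: {c*c}

Working:
Converged values:
  B0:  IN={}  OUT={}
  B1:  IN={}  OUT={c*c}
  B2:  IN={c*c}  OUT={}
  B3:  IN={}  OUT={a+b, a+d}
  B4:  IN={}  OUT={}
  B5:  IN={}  OUT={}

Merge at B1: IN[B1] = OUT[B0] = {}
Applying B1's transfer function to that IN value gives OUT[B1] (row B1 above).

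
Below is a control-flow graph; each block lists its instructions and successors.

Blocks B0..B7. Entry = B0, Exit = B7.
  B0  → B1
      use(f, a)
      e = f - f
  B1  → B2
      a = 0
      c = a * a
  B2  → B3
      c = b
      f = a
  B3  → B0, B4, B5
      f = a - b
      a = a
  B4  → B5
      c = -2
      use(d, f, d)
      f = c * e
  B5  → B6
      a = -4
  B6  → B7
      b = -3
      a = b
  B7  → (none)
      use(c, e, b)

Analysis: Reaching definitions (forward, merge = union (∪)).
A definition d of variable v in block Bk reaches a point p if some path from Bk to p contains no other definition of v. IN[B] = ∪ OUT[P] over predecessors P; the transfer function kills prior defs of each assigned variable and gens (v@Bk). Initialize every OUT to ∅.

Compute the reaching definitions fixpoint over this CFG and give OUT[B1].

Converged values:
  B0: | IN={a@B3, c@B2, e@B0, f@B3} | OUT={a@B3, c@B2, e@B0, f@B3}
  B1: | IN={a@B3, c@B2, e@B0, f@B3} | OUT={a@B1, c@B1, e@B0, f@B3}
  B2: | IN={a@B1, c@B1, e@B0, f@B3} | OUT={a@B1, c@B2, e@B0, f@B2}
  B3: | IN={a@B1, c@B2, e@B0, f@B2} | OUT={a@B3, c@B2, e@B0, f@B3}
  B4: | IN={a@B3, c@B2, e@B0, f@B3} | OUT={a@B3, c@B4, e@B0, f@B4}
  B5: | IN={a@B3, c@B2, c@B4, e@B0, f@B3, f@B4} | OUT={a@B5, c@B2, c@B4, e@B0, f@B3, f@B4}
  B6: | IN={a@B5, c@B2, c@B4, e@B0, f@B3, f@B4} | OUT={a@B6, b@B6, c@B2, c@B4, e@B0, f@B3, f@B4}
  B7: | IN={a@B6, b@B6, c@B2, c@B4, e@B0, f@B3, f@B4} | OUT={a@B6, b@B6, c@B2, c@B4, e@B0, f@B3, f@B4}

Merge at B1: IN[B1] = OUT[B0] = {a@B3, c@B2, e@B0, f@B3}
Applying B1's transfer function to that IN value gives OUT[B1] (row B1 above).

Answer: {a@B1, c@B1, e@B0, f@B3}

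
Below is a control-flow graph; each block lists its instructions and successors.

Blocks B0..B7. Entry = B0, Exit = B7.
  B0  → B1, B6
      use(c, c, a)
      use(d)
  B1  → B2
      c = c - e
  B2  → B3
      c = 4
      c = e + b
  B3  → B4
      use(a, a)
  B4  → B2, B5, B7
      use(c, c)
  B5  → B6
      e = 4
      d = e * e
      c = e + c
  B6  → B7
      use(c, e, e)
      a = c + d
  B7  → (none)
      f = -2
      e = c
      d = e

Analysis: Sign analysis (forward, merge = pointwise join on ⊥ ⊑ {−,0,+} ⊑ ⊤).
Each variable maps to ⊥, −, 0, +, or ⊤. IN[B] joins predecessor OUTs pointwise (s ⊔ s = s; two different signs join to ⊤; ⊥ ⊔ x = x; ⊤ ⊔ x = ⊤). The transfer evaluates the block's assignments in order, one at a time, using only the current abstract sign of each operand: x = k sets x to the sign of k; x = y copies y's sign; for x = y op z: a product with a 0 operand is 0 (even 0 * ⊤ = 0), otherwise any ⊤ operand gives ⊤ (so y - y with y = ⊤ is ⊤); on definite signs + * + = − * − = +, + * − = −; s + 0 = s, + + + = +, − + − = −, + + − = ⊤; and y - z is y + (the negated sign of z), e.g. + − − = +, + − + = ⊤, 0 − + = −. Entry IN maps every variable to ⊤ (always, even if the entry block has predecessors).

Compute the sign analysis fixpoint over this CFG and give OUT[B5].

Answer: {a: ⊤, b: ⊤, c: ⊤, d: +, e: +, f: ⊤}

Working:
Converged values:
  B0: | IN=(all ⊤) | OUT=(all ⊤)
  B1: | IN=(all ⊤) | OUT=(all ⊤)
  B2: | IN=(all ⊤) | OUT=(all ⊤)
  B3: | IN=(all ⊤) | OUT=(all ⊤)
  B4: | IN=(all ⊤) | OUT=(all ⊤)
  B5: | IN=(all ⊤) | OUT={d:+, e:+; rest ⊤}
  B6: | IN=(all ⊤) | OUT=(all ⊤)
  B7: | IN=(all ⊤) | OUT={f:-; rest ⊤}

Merge at B5: IN[B5] = OUT[B4] = {a: ⊤, b: ⊤, c: ⊤, d: ⊤, e: ⊤, f: ⊤}
Applying B5's transfer function to that IN value gives OUT[B5] (row B5 above).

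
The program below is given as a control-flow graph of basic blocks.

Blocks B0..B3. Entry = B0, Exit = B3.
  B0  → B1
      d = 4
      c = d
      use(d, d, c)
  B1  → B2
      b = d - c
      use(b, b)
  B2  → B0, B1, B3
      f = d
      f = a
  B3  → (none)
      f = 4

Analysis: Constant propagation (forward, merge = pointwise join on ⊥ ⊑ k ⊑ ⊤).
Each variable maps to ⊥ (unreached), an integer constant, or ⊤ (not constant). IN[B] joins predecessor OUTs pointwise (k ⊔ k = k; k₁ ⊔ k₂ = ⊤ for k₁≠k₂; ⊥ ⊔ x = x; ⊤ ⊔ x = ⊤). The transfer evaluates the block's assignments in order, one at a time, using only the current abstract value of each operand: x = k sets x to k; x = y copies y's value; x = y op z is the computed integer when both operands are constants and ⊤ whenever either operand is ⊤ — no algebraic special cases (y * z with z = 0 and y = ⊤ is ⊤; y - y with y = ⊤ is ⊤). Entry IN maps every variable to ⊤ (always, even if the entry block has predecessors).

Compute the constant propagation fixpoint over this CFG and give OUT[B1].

Answer: {a: ⊤, b: 0, c: 4, d: 4, e: ⊤, f: ⊤}

Derivation:
Fixpoint table:
  B0:  IN=(all ⊤)  OUT={c:4, d:4; rest ⊤}
  B1:  IN={c:4, d:4; rest ⊤}  OUT={b:0, c:4, d:4; rest ⊤}
  B2:  IN={b:0, c:4, d:4; rest ⊤}  OUT={b:0, c:4, d:4; rest ⊤}
  B3:  IN={b:0, c:4, d:4; rest ⊤}  OUT={b:0, c:4, d:4, f:4; rest ⊤}

Merge at B1: IN[B1] = OUT[B0] ⊔ OUT[B2] = {a: ⊤, b: ⊤, c: 4, d: 4, e: ⊤, f: ⊤}
Applying B1's transfer function to that IN value gives OUT[B1] (row B1 above).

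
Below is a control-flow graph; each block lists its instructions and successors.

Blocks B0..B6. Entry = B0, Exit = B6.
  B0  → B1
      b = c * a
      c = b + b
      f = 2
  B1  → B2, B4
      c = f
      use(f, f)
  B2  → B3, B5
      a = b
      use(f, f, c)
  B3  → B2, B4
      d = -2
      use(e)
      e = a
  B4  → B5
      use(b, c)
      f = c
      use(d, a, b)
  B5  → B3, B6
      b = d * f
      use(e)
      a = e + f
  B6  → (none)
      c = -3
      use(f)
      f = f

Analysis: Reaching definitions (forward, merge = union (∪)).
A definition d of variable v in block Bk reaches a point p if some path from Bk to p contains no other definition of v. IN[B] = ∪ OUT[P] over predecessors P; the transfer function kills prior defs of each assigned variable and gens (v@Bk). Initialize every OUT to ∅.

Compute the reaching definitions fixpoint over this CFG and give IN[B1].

Per-block solution:
  B0:  IN={}  OUT={b@B0, c@B0, f@B0}
  B1:  IN={b@B0, c@B0, f@B0}  OUT={b@B0, c@B1, f@B0}
  B2:  IN={a@B2, a@B5, b@B0, b@B5, c@B1, d@B3, e@B3, f@B0, f@B4}  OUT={a@B2, b@B0, b@B5, c@B1, d@B3, e@B3, f@B0, f@B4}
  B3:  IN={a@B2, a@B5, b@B0, b@B5, c@B1, d@B3, e@B3, f@B0, f@B4}  OUT={a@B2, a@B5, b@B0, b@B5, c@B1, d@B3, e@B3, f@B0, f@B4}
  B4:  IN={a@B2, a@B5, b@B0, b@B5, c@B1, d@B3, e@B3, f@B0, f@B4}  OUT={a@B2, a@B5, b@B0, b@B5, c@B1, d@B3, e@B3, f@B4}
  B5:  IN={a@B2, a@B5, b@B0, b@B5, c@B1, d@B3, e@B3, f@B0, f@B4}  OUT={a@B5, b@B5, c@B1, d@B3, e@B3, f@B0, f@B4}
  B6:  IN={a@B5, b@B5, c@B1, d@B3, e@B3, f@B0, f@B4}  OUT={a@B5, b@B5, c@B6, d@B3, e@B3, f@B6}

Merge at B1: IN[B1] = OUT[B0] = {b@B0, c@B0, f@B0}

Answer: {b@B0, c@B0, f@B0}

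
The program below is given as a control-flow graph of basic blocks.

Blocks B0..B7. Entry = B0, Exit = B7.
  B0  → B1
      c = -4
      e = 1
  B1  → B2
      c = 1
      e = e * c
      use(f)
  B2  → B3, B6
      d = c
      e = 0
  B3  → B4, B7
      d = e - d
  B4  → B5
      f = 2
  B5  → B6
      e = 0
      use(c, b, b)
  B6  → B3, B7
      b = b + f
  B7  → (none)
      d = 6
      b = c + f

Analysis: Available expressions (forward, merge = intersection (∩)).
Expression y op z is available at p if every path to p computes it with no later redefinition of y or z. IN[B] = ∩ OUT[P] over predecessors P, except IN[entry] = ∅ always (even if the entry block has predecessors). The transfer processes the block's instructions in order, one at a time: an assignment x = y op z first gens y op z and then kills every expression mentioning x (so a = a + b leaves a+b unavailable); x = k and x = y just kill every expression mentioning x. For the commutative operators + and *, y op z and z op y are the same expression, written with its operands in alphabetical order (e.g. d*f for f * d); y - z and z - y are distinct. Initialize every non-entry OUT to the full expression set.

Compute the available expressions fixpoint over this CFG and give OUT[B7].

Fixpoint table:
  B0: | IN={} | OUT={}
  B1: | IN={} | OUT={}
  B2: | IN={} | OUT={}
  B3: | IN={} | OUT={}
  B4: | IN={} | OUT={}
  B5: | IN={} | OUT={}
  B6: | IN={} | OUT={}
  B7: | IN={} | OUT={c+f}

Merge at B7: IN[B7] = OUT[B3] ∩ OUT[B6] = {}
Applying B7's transfer function to that IN value gives OUT[B7] (row B7 above).

Answer: {c+f}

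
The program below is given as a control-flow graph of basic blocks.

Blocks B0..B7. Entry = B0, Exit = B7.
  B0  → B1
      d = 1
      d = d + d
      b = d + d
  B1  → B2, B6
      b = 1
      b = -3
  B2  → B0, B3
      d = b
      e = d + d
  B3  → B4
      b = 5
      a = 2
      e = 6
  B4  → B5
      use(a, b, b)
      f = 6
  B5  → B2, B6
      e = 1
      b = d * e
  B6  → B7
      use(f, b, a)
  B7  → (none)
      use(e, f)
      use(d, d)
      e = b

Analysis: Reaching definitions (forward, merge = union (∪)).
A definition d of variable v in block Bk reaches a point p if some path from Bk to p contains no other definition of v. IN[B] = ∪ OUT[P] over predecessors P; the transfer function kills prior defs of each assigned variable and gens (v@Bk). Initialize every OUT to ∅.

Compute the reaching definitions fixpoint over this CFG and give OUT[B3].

Answer: {a@B3, b@B3, d@B2, e@B3, f@B4}

Working:
Converged values:
  B0:   IN={a@B3, b@B1, b@B5, d@B2, e@B2, f@B4}   OUT={a@B3, b@B0, d@B0, e@B2, f@B4}
  B1:   IN={a@B3, b@B0, d@B0, e@B2, f@B4}   OUT={a@B3, b@B1, d@B0, e@B2, f@B4}
  B2:   IN={a@B3, b@B1, b@B5, d@B0, d@B2, e@B2, e@B5, f@B4}   OUT={a@B3, b@B1, b@B5, d@B2, e@B2, f@B4}
  B3:   IN={a@B3, b@B1, b@B5, d@B2, e@B2, f@B4}   OUT={a@B3, b@B3, d@B2, e@B3, f@B4}
  B4:   IN={a@B3, b@B3, d@B2, e@B3, f@B4}   OUT={a@B3, b@B3, d@B2, e@B3, f@B4}
  B5:   IN={a@B3, b@B3, d@B2, e@B3, f@B4}   OUT={a@B3, b@B5, d@B2, e@B5, f@B4}
  B6:   IN={a@B3, b@B1, b@B5, d@B0, d@B2, e@B2, e@B5, f@B4}   OUT={a@B3, b@B1, b@B5, d@B0, d@B2, e@B2, e@B5, f@B4}
  B7:   IN={a@B3, b@B1, b@B5, d@B0, d@B2, e@B2, e@B5, f@B4}   OUT={a@B3, b@B1, b@B5, d@B0, d@B2, e@B7, f@B4}

Merge at B3: IN[B3] = OUT[B2] = {a@B3, b@B1, b@B5, d@B2, e@B2, f@B4}
Applying B3's transfer function to that IN value gives OUT[B3] (row B3 above).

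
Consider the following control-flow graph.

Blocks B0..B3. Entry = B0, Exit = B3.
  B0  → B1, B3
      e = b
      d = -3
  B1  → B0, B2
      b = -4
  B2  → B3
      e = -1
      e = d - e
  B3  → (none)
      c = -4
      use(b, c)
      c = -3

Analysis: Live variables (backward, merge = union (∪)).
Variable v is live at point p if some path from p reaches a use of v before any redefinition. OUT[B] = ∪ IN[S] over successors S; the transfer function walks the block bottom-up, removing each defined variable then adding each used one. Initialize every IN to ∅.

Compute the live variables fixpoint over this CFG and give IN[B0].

Answer: {b}

Trace:
Per-block solution:
  B0:  IN={b}  OUT={b, d}
  B1:  IN={d}  OUT={b, d}
  B2:  IN={b, d}  OUT={b}
  B3:  IN={b}  OUT={}

Merge at B0: OUT[B0] = IN[B1] ⊔ IN[B3] = {b, d}
Applying B0's transfer function to that OUT value gives IN[B0] (row B0 above).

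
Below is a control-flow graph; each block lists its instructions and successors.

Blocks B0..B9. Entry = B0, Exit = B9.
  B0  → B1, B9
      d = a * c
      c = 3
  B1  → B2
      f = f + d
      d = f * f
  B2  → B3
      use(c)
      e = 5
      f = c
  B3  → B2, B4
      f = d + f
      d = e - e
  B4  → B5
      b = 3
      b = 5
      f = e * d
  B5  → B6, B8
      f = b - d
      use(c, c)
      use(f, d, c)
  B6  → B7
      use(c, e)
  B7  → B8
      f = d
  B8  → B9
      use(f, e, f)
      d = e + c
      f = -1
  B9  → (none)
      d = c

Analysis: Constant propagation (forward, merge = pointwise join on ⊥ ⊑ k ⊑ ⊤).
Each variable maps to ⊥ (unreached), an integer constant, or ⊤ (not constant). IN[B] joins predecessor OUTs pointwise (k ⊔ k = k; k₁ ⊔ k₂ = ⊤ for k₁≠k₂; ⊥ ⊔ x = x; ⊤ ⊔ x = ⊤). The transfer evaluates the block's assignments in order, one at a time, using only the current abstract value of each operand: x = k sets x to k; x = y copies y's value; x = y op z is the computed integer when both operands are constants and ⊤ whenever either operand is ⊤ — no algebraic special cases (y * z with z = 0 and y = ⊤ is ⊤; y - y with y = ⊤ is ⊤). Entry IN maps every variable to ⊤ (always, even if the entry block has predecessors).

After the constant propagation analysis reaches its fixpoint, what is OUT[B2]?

Fixpoint table:
  B0: | IN=(all ⊤) | OUT={c:3; rest ⊤}
  B1: | IN={c:3; rest ⊤} | OUT={c:3; rest ⊤}
  B2: | IN={c:3; rest ⊤} | OUT={c:3, e:5, f:3; rest ⊤}
  B3: | IN={c:3, e:5, f:3; rest ⊤} | OUT={c:3, d:0, e:5; rest ⊤}
  B4: | IN={c:3, d:0, e:5; rest ⊤} | OUT={b:5, c:3, d:0, e:5, f:0; rest ⊤}
  B5: | IN={b:5, c:3, d:0, e:5, f:0; rest ⊤} | OUT={b:5, c:3, d:0, e:5, f:5; rest ⊤}
  B6: | IN={b:5, c:3, d:0, e:5, f:5; rest ⊤} | OUT={b:5, c:3, d:0, e:5, f:5; rest ⊤}
  B7: | IN={b:5, c:3, d:0, e:5, f:5; rest ⊤} | OUT={b:5, c:3, d:0, e:5, f:0; rest ⊤}
  B8: | IN={b:5, c:3, d:0, e:5; rest ⊤} | OUT={b:5, c:3, d:8, e:5, f:-1; rest ⊤}
  B9: | IN={c:3; rest ⊤} | OUT={c:3, d:3; rest ⊤}

Merge at B2: IN[B2] = OUT[B1] ⊔ OUT[B3] = {a: ⊤, b: ⊤, c: 3, d: ⊤, e: ⊤, f: ⊤}
Applying B2's transfer function to that IN value gives OUT[B2] (row B2 above).

Answer: {a: ⊤, b: ⊤, c: 3, d: ⊤, e: 5, f: 3}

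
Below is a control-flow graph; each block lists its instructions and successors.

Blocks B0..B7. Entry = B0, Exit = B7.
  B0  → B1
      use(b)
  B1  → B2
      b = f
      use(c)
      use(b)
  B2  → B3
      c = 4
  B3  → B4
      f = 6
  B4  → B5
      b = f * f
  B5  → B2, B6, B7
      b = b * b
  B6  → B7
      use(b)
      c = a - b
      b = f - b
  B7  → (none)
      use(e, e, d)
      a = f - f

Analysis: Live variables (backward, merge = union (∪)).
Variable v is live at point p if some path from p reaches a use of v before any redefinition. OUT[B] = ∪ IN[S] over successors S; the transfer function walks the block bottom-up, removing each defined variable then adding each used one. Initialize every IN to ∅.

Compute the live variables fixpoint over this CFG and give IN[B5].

Per-block solution:
  B0:  IN={a, b, c, d, e, f}  OUT={a, c, d, e, f}
  B1:  IN={a, c, d, e, f}  OUT={a, d, e}
  B2:  IN={a, d, e}  OUT={a, d, e}
  B3:  IN={a, d, e}  OUT={a, d, e, f}
  B4:  IN={a, d, e, f}  OUT={a, b, d, e, f}
  B5:  IN={a, b, d, e, f}  OUT={a, b, d, e, f}
  B6:  IN={a, b, d, e, f}  OUT={d, e, f}
  B7:  IN={d, e, f}  OUT={}

Merge at B5: OUT[B5] = IN[B2] ⊔ IN[B6] ⊔ IN[B7] = {a, b, d, e, f}
Applying B5's transfer function to that OUT value gives IN[B5] (row B5 above).

Answer: {a, b, d, e, f}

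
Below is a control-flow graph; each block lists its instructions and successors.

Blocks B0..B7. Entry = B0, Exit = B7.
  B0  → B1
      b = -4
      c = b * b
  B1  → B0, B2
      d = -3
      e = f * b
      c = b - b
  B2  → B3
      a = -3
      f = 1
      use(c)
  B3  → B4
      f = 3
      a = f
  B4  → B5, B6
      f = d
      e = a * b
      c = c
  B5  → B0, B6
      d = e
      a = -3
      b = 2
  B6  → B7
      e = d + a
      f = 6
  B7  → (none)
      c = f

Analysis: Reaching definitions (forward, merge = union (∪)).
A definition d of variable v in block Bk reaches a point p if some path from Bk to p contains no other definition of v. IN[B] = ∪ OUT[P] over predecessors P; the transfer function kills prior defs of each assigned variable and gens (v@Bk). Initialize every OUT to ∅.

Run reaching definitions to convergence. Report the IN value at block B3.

Fixpoint table:
  B0:   IN={a@B5, b@B0, b@B5, c@B1, c@B4, d@B1, d@B5, e@B1, e@B4, f@B4}   OUT={a@B5, b@B0, c@B0, d@B1, d@B5, e@B1, e@B4, f@B4}
  B1:   IN={a@B5, b@B0, c@B0, d@B1, d@B5, e@B1, e@B4, f@B4}   OUT={a@B5, b@B0, c@B1, d@B1, e@B1, f@B4}
  B2:   IN={a@B5, b@B0, c@B1, d@B1, e@B1, f@B4}   OUT={a@B2, b@B0, c@B1, d@B1, e@B1, f@B2}
  B3:   IN={a@B2, b@B0, c@B1, d@B1, e@B1, f@B2}   OUT={a@B3, b@B0, c@B1, d@B1, e@B1, f@B3}
  B4:   IN={a@B3, b@B0, c@B1, d@B1, e@B1, f@B3}   OUT={a@B3, b@B0, c@B4, d@B1, e@B4, f@B4}
  B5:   IN={a@B3, b@B0, c@B4, d@B1, e@B4, f@B4}   OUT={a@B5, b@B5, c@B4, d@B5, e@B4, f@B4}
  B6:   IN={a@B3, a@B5, b@B0, b@B5, c@B4, d@B1, d@B5, e@B4, f@B4}   OUT={a@B3, a@B5, b@B0, b@B5, c@B4, d@B1, d@B5, e@B6, f@B6}
  B7:   IN={a@B3, a@B5, b@B0, b@B5, c@B4, d@B1, d@B5, e@B6, f@B6}   OUT={a@B3, a@B5, b@B0, b@B5, c@B7, d@B1, d@B5, e@B6, f@B6}

Merge at B3: IN[B3] = OUT[B2] = {a@B2, b@B0, c@B1, d@B1, e@B1, f@B2}

Answer: {a@B2, b@B0, c@B1, d@B1, e@B1, f@B2}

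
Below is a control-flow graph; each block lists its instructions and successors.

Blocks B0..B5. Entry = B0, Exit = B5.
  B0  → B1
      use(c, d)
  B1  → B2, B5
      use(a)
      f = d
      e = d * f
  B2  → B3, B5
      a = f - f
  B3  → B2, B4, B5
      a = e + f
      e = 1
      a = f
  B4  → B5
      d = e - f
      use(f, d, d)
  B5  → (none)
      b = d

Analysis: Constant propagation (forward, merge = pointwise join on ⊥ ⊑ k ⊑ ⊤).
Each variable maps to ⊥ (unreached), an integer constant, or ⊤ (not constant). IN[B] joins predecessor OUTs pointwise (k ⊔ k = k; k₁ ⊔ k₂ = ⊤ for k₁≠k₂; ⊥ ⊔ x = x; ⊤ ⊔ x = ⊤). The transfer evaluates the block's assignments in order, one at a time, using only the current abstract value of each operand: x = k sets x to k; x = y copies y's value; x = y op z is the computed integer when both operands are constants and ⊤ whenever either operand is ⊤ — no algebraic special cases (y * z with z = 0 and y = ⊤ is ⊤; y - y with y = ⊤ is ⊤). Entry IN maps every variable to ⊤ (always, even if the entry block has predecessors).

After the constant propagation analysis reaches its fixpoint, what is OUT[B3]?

Answer: {a: ⊤, b: ⊤, c: ⊤, d: ⊤, e: 1, f: ⊤}

Working:
Per-block solution:
  B0:  IN=(all ⊤)  OUT=(all ⊤)
  B1:  IN=(all ⊤)  OUT=(all ⊤)
  B2:  IN=(all ⊤)  OUT=(all ⊤)
  B3:  IN=(all ⊤)  OUT={e:1; rest ⊤}
  B4:  IN={e:1; rest ⊤}  OUT={e:1; rest ⊤}
  B5:  IN=(all ⊤)  OUT=(all ⊤)

Merge at B3: IN[B3] = OUT[B2] = {a: ⊤, b: ⊤, c: ⊤, d: ⊤, e: ⊤, f: ⊤}
Applying B3's transfer function to that IN value gives OUT[B3] (row B3 above).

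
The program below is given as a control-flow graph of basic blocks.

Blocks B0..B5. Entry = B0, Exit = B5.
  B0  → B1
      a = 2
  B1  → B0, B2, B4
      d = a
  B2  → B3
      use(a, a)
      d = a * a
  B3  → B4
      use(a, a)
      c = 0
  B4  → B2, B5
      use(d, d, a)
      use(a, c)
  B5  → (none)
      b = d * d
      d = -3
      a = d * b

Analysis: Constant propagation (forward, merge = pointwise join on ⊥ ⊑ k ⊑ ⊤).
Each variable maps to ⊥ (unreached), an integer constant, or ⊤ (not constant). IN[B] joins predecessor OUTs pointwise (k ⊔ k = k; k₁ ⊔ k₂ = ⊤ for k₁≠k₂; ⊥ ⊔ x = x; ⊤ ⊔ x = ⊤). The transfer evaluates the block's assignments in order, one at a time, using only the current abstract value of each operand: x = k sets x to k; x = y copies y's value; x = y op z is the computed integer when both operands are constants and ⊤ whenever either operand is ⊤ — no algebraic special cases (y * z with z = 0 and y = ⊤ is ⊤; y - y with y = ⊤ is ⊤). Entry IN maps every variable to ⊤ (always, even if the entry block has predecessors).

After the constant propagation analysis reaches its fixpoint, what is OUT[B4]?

Fixpoint table:
  B0:   IN=(all ⊤)   OUT={a:2; rest ⊤}
  B1:   IN={a:2; rest ⊤}   OUT={a:2, d:2; rest ⊤}
  B2:   IN={a:2; rest ⊤}   OUT={a:2, d:4; rest ⊤}
  B3:   IN={a:2, d:4; rest ⊤}   OUT={a:2, c:0, d:4; rest ⊤}
  B4:   IN={a:2; rest ⊤}   OUT={a:2; rest ⊤}
  B5:   IN={a:2; rest ⊤}   OUT={d:-3; rest ⊤}

Merge at B4: IN[B4] = OUT[B1] ⊔ OUT[B3] = {a: 2, b: ⊤, c: ⊤, d: ⊤, e: ⊤, f: ⊤}
Applying B4's transfer function to that IN value gives OUT[B4] (row B4 above).

Answer: {a: 2, b: ⊤, c: ⊤, d: ⊤, e: ⊤, f: ⊤}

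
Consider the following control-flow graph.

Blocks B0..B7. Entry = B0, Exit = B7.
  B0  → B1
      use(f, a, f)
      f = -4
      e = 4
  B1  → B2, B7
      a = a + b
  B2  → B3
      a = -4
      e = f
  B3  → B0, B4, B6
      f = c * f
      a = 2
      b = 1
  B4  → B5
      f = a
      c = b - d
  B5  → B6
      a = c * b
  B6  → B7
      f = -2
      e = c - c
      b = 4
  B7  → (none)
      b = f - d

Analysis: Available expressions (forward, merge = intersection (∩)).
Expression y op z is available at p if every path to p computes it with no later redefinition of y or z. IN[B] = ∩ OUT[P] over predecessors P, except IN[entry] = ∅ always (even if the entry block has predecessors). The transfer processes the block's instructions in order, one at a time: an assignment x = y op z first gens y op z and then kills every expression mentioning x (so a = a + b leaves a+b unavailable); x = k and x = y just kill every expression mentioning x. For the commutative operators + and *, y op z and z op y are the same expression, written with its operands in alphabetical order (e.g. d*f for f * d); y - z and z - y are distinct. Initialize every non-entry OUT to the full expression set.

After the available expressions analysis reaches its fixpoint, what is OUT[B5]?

Answer: {b*c, b-d}

Trace:
Per-block solution:
  B0:   IN={}   OUT={}
  B1:   IN={}   OUT={}
  B2:   IN={}   OUT={}
  B3:   IN={}   OUT={}
  B4:   IN={}   OUT={b-d}
  B5:   IN={b-d}   OUT={b*c, b-d}
  B6:   IN={}   OUT={c-c}
  B7:   IN={}   OUT={f-d}

Merge at B5: IN[B5] = OUT[B4] = {b-d}
Applying B5's transfer function to that IN value gives OUT[B5] (row B5 above).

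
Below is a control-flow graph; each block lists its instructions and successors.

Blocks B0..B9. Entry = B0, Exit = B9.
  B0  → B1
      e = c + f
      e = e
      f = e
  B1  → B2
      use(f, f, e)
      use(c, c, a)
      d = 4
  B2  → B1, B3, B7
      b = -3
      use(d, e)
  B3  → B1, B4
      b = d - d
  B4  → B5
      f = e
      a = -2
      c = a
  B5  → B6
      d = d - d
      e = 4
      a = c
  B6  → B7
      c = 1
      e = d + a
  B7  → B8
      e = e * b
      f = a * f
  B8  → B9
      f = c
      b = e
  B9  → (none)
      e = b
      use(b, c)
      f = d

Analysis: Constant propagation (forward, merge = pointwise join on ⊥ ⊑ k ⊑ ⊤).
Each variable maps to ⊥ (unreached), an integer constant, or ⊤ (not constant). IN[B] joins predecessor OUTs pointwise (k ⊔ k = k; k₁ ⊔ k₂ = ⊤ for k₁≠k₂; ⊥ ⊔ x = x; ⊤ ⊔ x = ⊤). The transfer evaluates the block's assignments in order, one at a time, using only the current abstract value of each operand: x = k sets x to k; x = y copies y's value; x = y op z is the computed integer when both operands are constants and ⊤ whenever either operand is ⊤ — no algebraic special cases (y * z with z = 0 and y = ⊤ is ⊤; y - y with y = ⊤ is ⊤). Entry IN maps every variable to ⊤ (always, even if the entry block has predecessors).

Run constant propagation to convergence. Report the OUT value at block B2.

Fixpoint table:
  B0:  IN=(all ⊤)  OUT=(all ⊤)
  B1:  IN=(all ⊤)  OUT={d:4; rest ⊤}
  B2:  IN={d:4; rest ⊤}  OUT={b:-3, d:4; rest ⊤}
  B3:  IN={b:-3, d:4; rest ⊤}  OUT={b:0, d:4; rest ⊤}
  B4:  IN={b:0, d:4; rest ⊤}  OUT={a:-2, b:0, c:-2, d:4; rest ⊤}
  B5:  IN={a:-2, b:0, c:-2, d:4; rest ⊤}  OUT={a:-2, b:0, c:-2, d:0, e:4; rest ⊤}
  B6:  IN={a:-2, b:0, c:-2, d:0, e:4; rest ⊤}  OUT={a:-2, b:0, c:1, d:0, e:-2; rest ⊤}
  B7:  IN=(all ⊤)  OUT=(all ⊤)
  B8:  IN=(all ⊤)  OUT=(all ⊤)
  B9:  IN=(all ⊤)  OUT=(all ⊤)

Merge at B2: IN[B2] = OUT[B1] = {a: ⊤, b: ⊤, c: ⊤, d: 4, e: ⊤, f: ⊤}
Applying B2's transfer function to that IN value gives OUT[B2] (row B2 above).

Answer: {a: ⊤, b: -3, c: ⊤, d: 4, e: ⊤, f: ⊤}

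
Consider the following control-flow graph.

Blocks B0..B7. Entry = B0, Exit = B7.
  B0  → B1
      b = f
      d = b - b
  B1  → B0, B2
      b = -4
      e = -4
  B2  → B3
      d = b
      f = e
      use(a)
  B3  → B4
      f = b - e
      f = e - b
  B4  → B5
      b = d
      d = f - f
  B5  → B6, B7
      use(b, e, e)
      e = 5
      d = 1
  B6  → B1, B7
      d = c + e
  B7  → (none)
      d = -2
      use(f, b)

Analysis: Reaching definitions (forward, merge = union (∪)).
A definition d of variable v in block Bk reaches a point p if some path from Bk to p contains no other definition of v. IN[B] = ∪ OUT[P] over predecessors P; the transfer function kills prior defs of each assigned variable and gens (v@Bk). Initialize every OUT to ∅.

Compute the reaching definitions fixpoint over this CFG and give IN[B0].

Answer: {b@B1, d@B0, d@B6, e@B1, f@B3}

Derivation:
Per-block solution:
  B0:  IN={b@B1, d@B0, d@B6, e@B1, f@B3}  OUT={b@B0, d@B0, e@B1, f@B3}
  B1:  IN={b@B0, b@B4, d@B0, d@B6, e@B1, e@B5, f@B3}  OUT={b@B1, d@B0, d@B6, e@B1, f@B3}
  B2:  IN={b@B1, d@B0, d@B6, e@B1, f@B3}  OUT={b@B1, d@B2, e@B1, f@B2}
  B3:  IN={b@B1, d@B2, e@B1, f@B2}  OUT={b@B1, d@B2, e@B1, f@B3}
  B4:  IN={b@B1, d@B2, e@B1, f@B3}  OUT={b@B4, d@B4, e@B1, f@B3}
  B5:  IN={b@B4, d@B4, e@B1, f@B3}  OUT={b@B4, d@B5, e@B5, f@B3}
  B6:  IN={b@B4, d@B5, e@B5, f@B3}  OUT={b@B4, d@B6, e@B5, f@B3}
  B7:  IN={b@B4, d@B5, d@B6, e@B5, f@B3}  OUT={b@B4, d@B7, e@B5, f@B3}

Merge at B0 (entry node, so the boundary value {} is joined with the incoming edge(s)): IN[B0] = {} ⊔ OUT[B1] = {b@B1, d@B0, d@B6, e@B1, f@B3}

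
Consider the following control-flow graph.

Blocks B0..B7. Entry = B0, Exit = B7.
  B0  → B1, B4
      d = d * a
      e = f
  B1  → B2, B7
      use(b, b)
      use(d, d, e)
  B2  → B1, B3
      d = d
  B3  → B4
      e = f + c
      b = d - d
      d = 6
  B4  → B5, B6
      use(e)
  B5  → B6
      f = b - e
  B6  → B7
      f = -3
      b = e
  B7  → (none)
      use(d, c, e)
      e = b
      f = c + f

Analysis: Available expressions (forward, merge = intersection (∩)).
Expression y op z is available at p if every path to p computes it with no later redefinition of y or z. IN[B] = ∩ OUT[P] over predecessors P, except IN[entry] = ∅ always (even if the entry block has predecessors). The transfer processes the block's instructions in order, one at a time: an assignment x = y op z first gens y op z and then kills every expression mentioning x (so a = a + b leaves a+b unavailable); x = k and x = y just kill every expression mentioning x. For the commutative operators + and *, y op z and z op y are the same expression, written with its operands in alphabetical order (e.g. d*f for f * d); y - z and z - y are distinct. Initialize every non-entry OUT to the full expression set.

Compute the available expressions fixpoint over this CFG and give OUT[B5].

Answer: {b-e}

Working:
Converged values:
  B0:   IN={}   OUT={}
  B1:   IN={}   OUT={}
  B2:   IN={}   OUT={}
  B3:   IN={}   OUT={c+f}
  B4:   IN={}   OUT={}
  B5:   IN={}   OUT={b-e}
  B6:   IN={}   OUT={}
  B7:   IN={}   OUT={}

Merge at B5: IN[B5] = OUT[B4] = {}
Applying B5's transfer function to that IN value gives OUT[B5] (row B5 above).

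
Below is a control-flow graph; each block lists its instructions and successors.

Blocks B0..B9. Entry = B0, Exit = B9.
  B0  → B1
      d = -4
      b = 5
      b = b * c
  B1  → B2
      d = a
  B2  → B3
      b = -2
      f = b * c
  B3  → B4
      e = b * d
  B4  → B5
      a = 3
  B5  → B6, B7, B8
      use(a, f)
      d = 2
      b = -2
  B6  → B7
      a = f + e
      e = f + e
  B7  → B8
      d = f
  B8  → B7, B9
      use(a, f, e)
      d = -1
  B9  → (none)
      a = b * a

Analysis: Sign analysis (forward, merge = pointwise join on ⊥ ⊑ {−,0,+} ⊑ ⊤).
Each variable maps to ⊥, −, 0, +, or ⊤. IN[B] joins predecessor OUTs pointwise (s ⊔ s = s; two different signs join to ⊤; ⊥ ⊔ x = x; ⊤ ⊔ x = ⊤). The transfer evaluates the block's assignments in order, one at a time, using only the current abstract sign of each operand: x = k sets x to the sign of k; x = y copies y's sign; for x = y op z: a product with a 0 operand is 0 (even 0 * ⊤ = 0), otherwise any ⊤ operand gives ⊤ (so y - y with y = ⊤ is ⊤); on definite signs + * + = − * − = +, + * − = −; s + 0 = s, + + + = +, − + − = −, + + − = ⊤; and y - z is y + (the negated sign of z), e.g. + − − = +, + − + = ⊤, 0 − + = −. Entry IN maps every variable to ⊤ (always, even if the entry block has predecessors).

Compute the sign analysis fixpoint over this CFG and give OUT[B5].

Answer: {a: +, b: -, c: ⊤, d: +, e: ⊤, f: ⊤}

Derivation:
Per-block solution:
  B0:  IN=(all ⊤)  OUT={d:-; rest ⊤}
  B1:  IN={d:-; rest ⊤}  OUT=(all ⊤)
  B2:  IN=(all ⊤)  OUT={b:-; rest ⊤}
  B3:  IN={b:-; rest ⊤}  OUT={b:-; rest ⊤}
  B4:  IN={b:-; rest ⊤}  OUT={a:+, b:-; rest ⊤}
  B5:  IN={a:+, b:-; rest ⊤}  OUT={a:+, b:-, d:+; rest ⊤}
  B6:  IN={a:+, b:-, d:+; rest ⊤}  OUT={b:-, d:+; rest ⊤}
  B7:  IN={b:-; rest ⊤}  OUT={b:-; rest ⊤}
  B8:  IN={b:-; rest ⊤}  OUT={b:-, d:-; rest ⊤}
  B9:  IN={b:-, d:-; rest ⊤}  OUT={b:-, d:-; rest ⊤}

Merge at B5: IN[B5] = OUT[B4] = {a: +, b: -, c: ⊤, d: ⊤, e: ⊤, f: ⊤}
Applying B5's transfer function to that IN value gives OUT[B5] (row B5 above).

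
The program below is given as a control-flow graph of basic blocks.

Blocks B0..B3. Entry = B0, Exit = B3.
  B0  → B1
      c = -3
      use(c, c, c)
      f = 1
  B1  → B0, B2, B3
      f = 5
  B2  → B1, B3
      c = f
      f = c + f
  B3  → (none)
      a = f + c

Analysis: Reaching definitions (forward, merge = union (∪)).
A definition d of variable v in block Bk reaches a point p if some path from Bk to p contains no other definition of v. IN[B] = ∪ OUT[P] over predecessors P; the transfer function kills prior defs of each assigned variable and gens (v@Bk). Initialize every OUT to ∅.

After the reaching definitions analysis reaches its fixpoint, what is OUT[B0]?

Converged values:
  B0:   IN={c@B0, c@B2, f@B1}   OUT={c@B0, f@B0}
  B1:   IN={c@B0, c@B2, f@B0, f@B2}   OUT={c@B0, c@B2, f@B1}
  B2:   IN={c@B0, c@B2, f@B1}   OUT={c@B2, f@B2}
  B3:   IN={c@B0, c@B2, f@B1, f@B2}   OUT={a@B3, c@B0, c@B2, f@B1, f@B2}

Merge at B0 (entry node, so the boundary value {} is joined with the incoming edge(s)): IN[B0] = {} ⊔ OUT[B1] = {c@B0, c@B2, f@B1}
Applying B0's transfer function to that IN value gives OUT[B0] (row B0 above).

Answer: {c@B0, f@B0}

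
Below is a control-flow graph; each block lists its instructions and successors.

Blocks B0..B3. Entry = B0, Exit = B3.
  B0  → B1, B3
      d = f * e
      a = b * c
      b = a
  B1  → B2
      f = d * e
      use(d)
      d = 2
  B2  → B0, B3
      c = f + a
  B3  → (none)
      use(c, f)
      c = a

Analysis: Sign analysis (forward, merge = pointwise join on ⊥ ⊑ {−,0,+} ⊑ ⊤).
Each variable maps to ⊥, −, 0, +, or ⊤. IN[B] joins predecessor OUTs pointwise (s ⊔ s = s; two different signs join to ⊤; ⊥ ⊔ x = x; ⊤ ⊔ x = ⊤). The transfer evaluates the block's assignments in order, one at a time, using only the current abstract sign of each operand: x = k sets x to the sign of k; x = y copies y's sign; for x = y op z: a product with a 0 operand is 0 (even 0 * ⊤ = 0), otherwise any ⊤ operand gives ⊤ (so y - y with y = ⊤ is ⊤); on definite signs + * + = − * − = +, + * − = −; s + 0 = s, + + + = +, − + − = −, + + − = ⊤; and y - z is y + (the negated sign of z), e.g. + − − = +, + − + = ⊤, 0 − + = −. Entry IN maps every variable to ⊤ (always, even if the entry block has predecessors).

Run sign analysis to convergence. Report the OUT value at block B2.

Converged values:
  B0:   IN=(all ⊤)   OUT=(all ⊤)
  B1:   IN=(all ⊤)   OUT={d:+; rest ⊤}
  B2:   IN={d:+; rest ⊤}   OUT={d:+; rest ⊤}
  B3:   IN=(all ⊤)   OUT=(all ⊤)

Merge at B2: IN[B2] = OUT[B1] = {a: ⊤, b: ⊤, c: ⊤, d: +, e: ⊤, f: ⊤}
Applying B2's transfer function to that IN value gives OUT[B2] (row B2 above).

Answer: {a: ⊤, b: ⊤, c: ⊤, d: +, e: ⊤, f: ⊤}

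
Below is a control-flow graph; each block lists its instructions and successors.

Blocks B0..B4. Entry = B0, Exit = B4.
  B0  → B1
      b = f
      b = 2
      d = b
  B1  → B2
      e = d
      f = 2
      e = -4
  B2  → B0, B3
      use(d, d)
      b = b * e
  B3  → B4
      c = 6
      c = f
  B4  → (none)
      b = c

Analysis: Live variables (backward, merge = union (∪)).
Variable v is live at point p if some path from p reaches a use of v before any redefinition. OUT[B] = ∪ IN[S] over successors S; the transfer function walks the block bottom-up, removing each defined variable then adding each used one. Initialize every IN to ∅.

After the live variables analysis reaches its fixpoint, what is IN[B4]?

Per-block solution:
  B0:   IN={f}   OUT={b, d}
  B1:   IN={b, d}   OUT={b, d, e, f}
  B2:   IN={b, d, e, f}   OUT={f}
  B3:   IN={f}   OUT={c}
  B4:   IN={c}   OUT={}

B4 is the boundary node: OUT[B4] = {}
Applying B4's transfer function to that OUT value gives IN[B4] (row B4 above).

Answer: {c}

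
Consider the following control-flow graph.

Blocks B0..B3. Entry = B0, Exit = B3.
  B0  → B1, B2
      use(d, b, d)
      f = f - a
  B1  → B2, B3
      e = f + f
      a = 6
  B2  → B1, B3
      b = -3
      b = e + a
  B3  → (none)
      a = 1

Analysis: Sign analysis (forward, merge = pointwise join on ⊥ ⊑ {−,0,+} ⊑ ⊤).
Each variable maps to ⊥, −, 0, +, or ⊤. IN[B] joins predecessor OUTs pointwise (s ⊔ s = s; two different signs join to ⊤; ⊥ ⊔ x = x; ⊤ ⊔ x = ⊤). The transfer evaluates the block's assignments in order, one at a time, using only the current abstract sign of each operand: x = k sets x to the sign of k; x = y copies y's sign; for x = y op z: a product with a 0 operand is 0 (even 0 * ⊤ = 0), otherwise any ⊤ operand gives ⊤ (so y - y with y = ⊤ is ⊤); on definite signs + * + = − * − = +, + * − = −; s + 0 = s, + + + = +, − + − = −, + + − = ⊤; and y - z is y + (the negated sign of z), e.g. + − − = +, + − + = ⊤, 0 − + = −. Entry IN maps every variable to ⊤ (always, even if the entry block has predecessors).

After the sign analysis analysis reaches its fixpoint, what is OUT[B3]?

Answer: {a: +, b: ⊤, c: ⊤, d: ⊤, e: ⊤, f: ⊤}

Derivation:
Converged values:
  B0:  IN=(all ⊤)  OUT=(all ⊤)
  B1:  IN=(all ⊤)  OUT={a:+; rest ⊤}
  B2:  IN=(all ⊤)  OUT=(all ⊤)
  B3:  IN=(all ⊤)  OUT={a:+; rest ⊤}

Merge at B3: IN[B3] = OUT[B1] ⊔ OUT[B2] = {a: ⊤, b: ⊤, c: ⊤, d: ⊤, e: ⊤, f: ⊤}
Applying B3's transfer function to that IN value gives OUT[B3] (row B3 above).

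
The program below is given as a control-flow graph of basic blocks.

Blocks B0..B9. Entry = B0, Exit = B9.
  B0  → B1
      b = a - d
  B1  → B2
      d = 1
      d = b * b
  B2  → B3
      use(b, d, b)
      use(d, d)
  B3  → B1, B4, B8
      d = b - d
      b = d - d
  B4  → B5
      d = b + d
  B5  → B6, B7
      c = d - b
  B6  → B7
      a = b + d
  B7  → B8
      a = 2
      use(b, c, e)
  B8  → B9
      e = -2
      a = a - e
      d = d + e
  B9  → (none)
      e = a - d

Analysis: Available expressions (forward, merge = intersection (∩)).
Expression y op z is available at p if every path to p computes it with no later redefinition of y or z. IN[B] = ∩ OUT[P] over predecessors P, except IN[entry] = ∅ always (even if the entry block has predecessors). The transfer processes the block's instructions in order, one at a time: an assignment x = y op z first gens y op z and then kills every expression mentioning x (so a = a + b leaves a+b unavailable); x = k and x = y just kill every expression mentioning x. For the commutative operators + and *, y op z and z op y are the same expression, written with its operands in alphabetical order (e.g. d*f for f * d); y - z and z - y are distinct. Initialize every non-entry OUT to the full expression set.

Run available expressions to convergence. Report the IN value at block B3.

Converged values:
  B0:   IN={}   OUT={a-d}
  B1:   IN={}   OUT={b*b}
  B2:   IN={b*b}   OUT={b*b}
  B3:   IN={b*b}   OUT={d-d}
  B4:   IN={d-d}   OUT={}
  B5:   IN={}   OUT={d-b}
  B6:   IN={d-b}   OUT={b+d, d-b}
  B7:   IN={d-b}   OUT={d-b}
  B8:   IN={}   OUT={}
  B9:   IN={}   OUT={a-d}

Merge at B3: IN[B3] = OUT[B2] = {b*b}

Answer: {b*b}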